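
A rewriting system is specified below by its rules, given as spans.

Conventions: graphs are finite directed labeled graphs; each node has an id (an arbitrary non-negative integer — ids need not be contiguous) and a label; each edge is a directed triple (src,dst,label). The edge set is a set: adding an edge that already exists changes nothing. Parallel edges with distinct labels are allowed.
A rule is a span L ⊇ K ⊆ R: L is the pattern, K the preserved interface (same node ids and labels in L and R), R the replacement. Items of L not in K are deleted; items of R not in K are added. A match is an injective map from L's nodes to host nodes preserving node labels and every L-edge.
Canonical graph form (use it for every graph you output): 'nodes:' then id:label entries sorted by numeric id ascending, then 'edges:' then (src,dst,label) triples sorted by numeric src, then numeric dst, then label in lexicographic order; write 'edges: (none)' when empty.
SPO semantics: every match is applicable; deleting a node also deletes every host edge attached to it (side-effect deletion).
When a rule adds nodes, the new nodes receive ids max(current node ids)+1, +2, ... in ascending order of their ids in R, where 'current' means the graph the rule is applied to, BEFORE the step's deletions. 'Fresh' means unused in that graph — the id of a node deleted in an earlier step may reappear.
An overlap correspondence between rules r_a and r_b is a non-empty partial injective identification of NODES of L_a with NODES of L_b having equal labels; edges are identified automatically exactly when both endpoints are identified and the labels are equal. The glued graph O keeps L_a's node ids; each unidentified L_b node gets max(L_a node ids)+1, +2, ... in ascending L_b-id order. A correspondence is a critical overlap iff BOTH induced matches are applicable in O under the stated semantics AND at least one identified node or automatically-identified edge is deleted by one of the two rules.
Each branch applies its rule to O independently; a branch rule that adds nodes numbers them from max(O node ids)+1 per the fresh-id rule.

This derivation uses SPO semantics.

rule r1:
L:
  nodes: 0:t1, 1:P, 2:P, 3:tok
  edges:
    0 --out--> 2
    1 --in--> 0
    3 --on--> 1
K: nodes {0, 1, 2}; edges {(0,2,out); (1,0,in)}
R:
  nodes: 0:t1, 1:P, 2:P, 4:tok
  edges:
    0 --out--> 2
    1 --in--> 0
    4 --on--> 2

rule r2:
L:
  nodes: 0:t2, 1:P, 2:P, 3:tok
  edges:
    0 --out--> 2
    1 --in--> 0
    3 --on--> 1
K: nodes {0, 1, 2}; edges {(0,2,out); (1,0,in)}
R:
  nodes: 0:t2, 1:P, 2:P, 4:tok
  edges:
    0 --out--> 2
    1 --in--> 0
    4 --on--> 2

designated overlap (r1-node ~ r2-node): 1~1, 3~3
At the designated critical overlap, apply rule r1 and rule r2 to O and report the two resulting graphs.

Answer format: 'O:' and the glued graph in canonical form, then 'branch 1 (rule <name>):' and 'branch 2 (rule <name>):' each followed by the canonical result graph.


O:
nodes: 0:t1, 1:P, 2:P, 3:tok, 4:t2, 5:P
edges: (0,2,out); (1,0,in); (1,4,in); (3,1,on); (4,5,out)
branch 1 (rule r1):
nodes: 0:t1, 1:P, 2:P, 4:t2, 5:P, 6:tok
edges: (0,2,out); (1,0,in); (1,4,in); (4,5,out); (6,2,on)
branch 2 (rule r2):
nodes: 0:t1, 1:P, 2:P, 4:t2, 5:P, 6:tok
edges: (0,2,out); (1,0,in); (1,4,in); (4,5,out); (6,5,on)


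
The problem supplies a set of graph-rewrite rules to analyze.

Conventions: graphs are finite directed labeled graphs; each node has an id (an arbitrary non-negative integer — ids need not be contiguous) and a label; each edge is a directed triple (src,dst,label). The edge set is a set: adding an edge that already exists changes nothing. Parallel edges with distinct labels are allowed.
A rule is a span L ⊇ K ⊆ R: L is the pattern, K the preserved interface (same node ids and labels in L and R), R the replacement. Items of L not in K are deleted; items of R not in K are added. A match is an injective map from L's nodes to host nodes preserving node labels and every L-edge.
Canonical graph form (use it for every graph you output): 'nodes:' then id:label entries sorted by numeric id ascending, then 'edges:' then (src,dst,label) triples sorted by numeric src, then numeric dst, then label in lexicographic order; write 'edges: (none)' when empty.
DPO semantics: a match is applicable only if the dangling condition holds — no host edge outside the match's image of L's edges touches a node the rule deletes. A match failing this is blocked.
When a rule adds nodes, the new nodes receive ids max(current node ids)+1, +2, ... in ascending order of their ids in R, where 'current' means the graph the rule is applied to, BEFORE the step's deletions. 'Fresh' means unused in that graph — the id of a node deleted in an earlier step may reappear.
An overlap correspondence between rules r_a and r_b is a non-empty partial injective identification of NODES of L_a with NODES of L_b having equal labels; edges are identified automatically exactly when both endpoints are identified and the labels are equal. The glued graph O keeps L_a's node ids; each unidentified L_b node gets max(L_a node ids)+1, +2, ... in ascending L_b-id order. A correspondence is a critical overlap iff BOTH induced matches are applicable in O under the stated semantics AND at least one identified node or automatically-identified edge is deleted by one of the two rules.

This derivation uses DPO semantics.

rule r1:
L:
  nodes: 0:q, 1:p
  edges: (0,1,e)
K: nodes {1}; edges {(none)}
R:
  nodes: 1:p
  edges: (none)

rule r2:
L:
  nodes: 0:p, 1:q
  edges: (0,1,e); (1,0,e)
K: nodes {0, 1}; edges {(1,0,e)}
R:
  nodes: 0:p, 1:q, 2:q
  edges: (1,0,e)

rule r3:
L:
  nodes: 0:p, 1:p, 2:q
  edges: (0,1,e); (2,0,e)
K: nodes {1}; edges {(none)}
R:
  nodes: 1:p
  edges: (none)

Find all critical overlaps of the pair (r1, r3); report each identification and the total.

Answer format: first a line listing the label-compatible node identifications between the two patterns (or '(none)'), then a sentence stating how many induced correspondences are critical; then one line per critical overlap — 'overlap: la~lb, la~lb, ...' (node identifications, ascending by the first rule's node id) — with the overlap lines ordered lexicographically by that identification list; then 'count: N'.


label-compatible node identifications between L(r1) and L(r3): 0~2, 1~0, 1~1
1 of the induced correspondences is a critical overlap of r1 and r3.
overlap: 0~2, 1~0
count: 1


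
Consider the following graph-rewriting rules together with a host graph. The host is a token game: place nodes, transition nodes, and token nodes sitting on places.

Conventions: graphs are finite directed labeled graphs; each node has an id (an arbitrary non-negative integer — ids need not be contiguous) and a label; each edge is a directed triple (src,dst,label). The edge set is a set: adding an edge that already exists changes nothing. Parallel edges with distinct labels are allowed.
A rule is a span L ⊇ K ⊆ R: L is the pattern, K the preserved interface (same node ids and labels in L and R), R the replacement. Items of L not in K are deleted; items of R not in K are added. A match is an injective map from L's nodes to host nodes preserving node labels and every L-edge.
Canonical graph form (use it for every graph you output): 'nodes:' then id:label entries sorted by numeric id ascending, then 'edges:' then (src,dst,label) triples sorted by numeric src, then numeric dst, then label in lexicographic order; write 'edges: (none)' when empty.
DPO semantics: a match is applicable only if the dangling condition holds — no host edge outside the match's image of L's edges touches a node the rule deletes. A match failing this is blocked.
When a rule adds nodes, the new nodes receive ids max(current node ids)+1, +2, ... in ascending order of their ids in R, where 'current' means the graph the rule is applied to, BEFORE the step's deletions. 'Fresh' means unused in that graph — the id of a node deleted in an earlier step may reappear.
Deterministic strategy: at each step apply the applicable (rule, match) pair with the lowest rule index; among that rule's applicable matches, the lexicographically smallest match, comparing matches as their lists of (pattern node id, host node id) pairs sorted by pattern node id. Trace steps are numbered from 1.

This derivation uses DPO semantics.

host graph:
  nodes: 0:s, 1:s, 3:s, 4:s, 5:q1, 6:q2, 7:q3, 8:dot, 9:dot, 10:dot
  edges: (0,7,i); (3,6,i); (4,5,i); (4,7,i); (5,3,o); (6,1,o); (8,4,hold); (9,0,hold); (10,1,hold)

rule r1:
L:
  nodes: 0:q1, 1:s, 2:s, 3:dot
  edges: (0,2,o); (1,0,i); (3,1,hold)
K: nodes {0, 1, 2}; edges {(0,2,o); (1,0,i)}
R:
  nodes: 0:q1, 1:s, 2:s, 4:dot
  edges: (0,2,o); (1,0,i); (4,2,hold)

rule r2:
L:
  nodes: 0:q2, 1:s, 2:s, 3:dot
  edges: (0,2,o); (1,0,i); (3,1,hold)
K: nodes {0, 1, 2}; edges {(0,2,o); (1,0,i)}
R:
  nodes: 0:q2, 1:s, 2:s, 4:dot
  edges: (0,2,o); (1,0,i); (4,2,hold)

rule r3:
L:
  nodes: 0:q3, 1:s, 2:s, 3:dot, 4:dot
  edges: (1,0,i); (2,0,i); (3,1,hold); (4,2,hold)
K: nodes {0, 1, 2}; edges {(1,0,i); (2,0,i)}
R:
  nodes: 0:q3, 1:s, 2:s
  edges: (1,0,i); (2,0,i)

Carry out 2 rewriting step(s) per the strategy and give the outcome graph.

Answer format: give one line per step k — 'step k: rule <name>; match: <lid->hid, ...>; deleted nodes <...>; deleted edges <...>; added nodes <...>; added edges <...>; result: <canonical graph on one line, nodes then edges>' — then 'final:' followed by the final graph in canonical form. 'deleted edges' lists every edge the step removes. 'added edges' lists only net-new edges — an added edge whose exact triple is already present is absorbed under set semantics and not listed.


step 1: rule r1; match: 0->5, 1->4, 2->3, 3->8; deleted nodes 8; deleted edges (8,4,hold); added nodes 11; added edges (11,3,hold); result: nodes: 0:s, 1:s, 3:s, 4:s, 5:q1, 6:q2, 7:q3, 9:dot, 10:dot, 11:dot edges: (0,7,i); (3,6,i); (4,5,i); (4,7,i); (5,3,o); (6,1,o); (9,0,hold); (10,1,hold); (11,3,hold)
step 2: rule r2; match: 0->6, 1->3, 2->1, 3->11; deleted nodes 11; deleted edges (11,3,hold); added nodes 12; added edges (12,1,hold); result: nodes: 0:s, 1:s, 3:s, 4:s, 5:q1, 6:q2, 7:q3, 9:dot, 10:dot, 12:dot edges: (0,7,i); (3,6,i); (4,5,i); (4,7,i); (5,3,o); (6,1,o); (9,0,hold); (10,1,hold); (12,1,hold)
final:
nodes: 0:s, 1:s, 3:s, 4:s, 5:q1, 6:q2, 7:q3, 9:dot, 10:dot, 12:dot
edges: (0,7,i); (3,6,i); (4,5,i); (4,7,i); (5,3,o); (6,1,o); (9,0,hold); (10,1,hold); (12,1,hold)


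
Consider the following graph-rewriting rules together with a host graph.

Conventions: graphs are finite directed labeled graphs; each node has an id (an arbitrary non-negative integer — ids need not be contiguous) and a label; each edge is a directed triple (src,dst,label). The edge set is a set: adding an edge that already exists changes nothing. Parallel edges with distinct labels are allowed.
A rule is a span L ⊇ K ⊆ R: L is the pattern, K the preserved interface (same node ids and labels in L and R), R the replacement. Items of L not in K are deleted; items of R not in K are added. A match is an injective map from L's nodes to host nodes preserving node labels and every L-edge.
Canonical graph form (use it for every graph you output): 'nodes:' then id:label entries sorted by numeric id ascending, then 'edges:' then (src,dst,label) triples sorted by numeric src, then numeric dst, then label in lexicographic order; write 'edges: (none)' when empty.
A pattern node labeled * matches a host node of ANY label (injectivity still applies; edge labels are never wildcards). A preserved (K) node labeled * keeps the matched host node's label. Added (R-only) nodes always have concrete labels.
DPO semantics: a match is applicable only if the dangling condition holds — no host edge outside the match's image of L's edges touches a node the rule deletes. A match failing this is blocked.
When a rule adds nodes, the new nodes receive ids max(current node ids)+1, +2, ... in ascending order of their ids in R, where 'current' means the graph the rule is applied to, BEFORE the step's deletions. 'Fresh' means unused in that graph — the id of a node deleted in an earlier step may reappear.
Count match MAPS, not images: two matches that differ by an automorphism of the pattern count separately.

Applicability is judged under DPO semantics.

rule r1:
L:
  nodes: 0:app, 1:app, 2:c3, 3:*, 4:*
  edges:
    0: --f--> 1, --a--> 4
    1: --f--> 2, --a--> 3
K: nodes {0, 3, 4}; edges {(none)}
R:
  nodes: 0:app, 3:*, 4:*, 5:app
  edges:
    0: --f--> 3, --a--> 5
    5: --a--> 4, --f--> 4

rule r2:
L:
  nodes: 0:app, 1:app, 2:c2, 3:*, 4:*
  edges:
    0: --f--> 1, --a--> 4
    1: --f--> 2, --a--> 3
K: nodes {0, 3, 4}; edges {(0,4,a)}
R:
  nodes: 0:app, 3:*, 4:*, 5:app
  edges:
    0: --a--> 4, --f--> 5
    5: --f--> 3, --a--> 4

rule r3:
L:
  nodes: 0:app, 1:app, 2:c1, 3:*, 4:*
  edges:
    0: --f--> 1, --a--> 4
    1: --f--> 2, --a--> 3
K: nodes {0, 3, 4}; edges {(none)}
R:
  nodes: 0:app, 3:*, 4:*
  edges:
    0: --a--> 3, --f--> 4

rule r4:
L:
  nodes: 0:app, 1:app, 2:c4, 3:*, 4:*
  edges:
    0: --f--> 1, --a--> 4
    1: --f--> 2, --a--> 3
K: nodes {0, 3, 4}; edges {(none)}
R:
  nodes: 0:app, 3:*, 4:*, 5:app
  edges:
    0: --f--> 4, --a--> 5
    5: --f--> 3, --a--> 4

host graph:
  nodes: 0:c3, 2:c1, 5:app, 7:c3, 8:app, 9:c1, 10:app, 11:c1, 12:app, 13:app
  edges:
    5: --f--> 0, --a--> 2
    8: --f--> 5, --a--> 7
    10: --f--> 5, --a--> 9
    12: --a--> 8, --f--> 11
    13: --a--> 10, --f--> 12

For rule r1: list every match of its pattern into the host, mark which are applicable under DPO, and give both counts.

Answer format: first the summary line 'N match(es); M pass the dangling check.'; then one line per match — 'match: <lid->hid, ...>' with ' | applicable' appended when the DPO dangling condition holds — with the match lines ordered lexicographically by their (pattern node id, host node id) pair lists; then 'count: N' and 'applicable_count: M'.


2 match(es); 0 pass the dangling check.
match: 0->8, 1->5, 2->0, 3->2, 4->7
match: 0->10, 1->5, 2->0, 3->2, 4->9
count: 2
applicable_count: 0


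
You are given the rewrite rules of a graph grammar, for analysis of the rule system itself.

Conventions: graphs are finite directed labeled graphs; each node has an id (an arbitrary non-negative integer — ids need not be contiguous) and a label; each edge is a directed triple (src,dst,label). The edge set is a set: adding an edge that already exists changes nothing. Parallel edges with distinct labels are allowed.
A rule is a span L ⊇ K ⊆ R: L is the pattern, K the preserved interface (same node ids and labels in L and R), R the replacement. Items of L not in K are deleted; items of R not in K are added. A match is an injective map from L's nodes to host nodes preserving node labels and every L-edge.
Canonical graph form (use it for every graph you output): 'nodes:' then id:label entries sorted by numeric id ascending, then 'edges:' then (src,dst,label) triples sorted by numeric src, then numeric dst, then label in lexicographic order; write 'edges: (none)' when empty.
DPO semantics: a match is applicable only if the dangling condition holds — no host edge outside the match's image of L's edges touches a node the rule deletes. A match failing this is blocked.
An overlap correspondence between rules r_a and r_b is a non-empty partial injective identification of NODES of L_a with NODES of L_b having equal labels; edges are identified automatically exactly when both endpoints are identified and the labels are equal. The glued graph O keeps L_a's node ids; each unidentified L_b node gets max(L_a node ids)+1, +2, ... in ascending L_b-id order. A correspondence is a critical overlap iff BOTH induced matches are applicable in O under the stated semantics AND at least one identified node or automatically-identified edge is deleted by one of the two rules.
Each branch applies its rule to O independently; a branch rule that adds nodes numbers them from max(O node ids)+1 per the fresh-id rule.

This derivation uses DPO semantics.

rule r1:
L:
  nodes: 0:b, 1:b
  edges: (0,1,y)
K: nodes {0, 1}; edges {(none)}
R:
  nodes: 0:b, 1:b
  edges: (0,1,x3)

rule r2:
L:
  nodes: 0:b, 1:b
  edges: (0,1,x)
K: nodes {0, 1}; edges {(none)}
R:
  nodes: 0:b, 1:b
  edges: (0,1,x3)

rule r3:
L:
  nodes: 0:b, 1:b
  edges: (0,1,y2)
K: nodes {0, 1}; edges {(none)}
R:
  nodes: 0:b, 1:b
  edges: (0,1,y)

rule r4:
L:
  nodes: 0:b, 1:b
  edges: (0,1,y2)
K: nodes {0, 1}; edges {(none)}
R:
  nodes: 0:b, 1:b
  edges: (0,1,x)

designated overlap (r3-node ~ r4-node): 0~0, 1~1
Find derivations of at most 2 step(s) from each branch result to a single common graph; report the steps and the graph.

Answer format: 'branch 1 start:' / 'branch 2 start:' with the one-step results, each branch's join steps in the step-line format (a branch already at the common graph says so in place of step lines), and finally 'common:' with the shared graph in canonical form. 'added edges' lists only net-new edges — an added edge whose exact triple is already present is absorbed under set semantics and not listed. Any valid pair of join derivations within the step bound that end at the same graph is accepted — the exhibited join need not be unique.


branch 1 start:
nodes: 0:b, 1:b
edges: (0,1,y)
branch 2 start:
nodes: 0:b, 1:b
edges: (0,1,x)
branch 1 step 1: rule r1; match: 0->0, 1->1; deleted nodes (none); deleted edges (0,1,y); added nodes (none); added edges (0,1,x3); result: nodes: 0:b, 1:b edges: (0,1,x3)
branch 2 step 1: rule r2; match: 0->0, 1->1; deleted nodes (none); deleted edges (0,1,x); added nodes (none); added edges (0,1,x3); result: nodes: 0:b, 1:b edges: (0,1,x3)
common:
nodes: 0:b, 1:b
edges: (0,1,x3)


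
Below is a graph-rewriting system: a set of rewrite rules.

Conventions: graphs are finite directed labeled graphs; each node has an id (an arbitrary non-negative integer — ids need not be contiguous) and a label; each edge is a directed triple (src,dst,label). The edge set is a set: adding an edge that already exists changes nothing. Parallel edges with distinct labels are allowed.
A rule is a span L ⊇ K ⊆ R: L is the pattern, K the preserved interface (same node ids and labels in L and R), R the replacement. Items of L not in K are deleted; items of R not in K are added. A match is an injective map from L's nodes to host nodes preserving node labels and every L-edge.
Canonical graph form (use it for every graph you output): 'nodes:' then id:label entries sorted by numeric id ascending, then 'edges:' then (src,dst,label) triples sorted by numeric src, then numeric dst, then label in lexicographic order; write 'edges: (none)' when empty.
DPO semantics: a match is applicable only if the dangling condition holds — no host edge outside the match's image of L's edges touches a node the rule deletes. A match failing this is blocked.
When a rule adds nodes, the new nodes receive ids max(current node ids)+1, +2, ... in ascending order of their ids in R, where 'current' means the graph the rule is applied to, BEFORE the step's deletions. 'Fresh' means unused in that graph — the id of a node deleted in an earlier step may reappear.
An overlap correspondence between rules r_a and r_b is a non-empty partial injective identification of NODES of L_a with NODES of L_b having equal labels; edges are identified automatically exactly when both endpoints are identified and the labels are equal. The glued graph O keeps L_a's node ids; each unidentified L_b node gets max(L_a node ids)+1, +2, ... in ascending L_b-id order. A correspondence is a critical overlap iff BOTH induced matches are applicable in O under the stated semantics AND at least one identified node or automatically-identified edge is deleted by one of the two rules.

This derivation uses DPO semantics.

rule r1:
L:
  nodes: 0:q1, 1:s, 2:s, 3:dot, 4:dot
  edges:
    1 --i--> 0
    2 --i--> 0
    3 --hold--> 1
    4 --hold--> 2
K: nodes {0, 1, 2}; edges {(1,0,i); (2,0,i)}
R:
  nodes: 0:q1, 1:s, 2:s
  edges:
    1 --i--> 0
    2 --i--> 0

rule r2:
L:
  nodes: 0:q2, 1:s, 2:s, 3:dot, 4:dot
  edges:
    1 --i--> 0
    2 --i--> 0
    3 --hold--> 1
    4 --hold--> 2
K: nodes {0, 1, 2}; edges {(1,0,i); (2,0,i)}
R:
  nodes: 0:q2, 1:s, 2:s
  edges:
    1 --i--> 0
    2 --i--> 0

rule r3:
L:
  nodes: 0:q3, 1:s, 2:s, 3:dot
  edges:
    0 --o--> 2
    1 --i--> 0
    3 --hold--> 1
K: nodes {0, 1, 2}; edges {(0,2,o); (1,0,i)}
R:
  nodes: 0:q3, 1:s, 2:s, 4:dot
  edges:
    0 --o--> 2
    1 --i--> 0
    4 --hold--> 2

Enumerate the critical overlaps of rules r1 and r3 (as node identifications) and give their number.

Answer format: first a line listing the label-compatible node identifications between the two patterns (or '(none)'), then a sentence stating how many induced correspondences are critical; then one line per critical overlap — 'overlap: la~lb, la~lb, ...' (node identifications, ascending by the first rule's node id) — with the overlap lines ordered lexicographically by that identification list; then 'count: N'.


label-compatible node identifications between L(r1) and L(r3): 1~1, 1~2, 2~1, 2~2, 3~3, 4~3
4 of the induced correspondences are critical overlaps of r1 and r3.
overlap: 1~1, 2~2, 3~3
overlap: 1~1, 3~3
overlap: 1~2, 2~1, 4~3
overlap: 2~1, 4~3
count: 4


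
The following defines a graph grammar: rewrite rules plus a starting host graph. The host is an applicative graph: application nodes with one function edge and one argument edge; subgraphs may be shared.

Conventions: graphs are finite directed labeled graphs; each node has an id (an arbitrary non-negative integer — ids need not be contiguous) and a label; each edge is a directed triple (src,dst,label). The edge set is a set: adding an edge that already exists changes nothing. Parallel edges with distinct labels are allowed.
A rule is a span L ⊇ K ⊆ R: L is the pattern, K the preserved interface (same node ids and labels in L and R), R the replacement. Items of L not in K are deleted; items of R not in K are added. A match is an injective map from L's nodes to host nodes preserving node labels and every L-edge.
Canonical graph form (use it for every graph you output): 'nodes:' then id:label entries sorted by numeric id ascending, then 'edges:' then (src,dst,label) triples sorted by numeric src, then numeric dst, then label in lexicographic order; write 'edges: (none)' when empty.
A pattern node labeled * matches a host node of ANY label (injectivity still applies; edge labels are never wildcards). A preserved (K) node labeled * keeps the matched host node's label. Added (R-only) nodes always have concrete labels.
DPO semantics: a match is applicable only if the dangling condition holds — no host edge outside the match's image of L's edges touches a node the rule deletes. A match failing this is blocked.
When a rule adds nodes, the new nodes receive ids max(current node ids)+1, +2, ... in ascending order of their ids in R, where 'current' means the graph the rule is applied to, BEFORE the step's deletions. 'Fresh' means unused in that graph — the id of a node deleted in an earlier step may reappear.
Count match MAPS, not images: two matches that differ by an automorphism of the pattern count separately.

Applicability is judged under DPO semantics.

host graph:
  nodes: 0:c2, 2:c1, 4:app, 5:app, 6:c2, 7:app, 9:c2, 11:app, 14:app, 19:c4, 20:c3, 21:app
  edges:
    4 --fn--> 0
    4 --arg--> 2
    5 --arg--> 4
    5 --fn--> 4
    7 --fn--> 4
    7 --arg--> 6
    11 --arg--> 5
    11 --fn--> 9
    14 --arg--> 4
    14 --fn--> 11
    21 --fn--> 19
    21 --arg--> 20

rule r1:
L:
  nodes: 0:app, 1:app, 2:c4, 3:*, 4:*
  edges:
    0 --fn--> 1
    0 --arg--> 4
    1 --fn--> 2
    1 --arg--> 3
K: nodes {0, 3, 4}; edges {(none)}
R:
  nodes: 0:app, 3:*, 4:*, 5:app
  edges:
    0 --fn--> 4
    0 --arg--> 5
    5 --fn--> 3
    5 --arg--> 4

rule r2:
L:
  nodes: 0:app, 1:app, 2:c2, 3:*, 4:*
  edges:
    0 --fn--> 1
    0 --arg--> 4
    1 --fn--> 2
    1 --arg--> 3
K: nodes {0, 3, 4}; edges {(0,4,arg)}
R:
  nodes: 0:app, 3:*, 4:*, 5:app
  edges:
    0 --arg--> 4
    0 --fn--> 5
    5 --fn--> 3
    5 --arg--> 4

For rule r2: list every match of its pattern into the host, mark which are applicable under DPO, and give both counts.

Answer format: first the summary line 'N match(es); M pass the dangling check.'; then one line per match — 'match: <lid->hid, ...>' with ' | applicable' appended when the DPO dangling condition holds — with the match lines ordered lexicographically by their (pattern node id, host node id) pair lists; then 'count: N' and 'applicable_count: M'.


2 match(es); 1 pass the dangling check.
match: 0->7, 1->4, 2->0, 3->2, 4->6
match: 0->14, 1->11, 2->9, 3->5, 4->4 | applicable
count: 2
applicable_count: 1


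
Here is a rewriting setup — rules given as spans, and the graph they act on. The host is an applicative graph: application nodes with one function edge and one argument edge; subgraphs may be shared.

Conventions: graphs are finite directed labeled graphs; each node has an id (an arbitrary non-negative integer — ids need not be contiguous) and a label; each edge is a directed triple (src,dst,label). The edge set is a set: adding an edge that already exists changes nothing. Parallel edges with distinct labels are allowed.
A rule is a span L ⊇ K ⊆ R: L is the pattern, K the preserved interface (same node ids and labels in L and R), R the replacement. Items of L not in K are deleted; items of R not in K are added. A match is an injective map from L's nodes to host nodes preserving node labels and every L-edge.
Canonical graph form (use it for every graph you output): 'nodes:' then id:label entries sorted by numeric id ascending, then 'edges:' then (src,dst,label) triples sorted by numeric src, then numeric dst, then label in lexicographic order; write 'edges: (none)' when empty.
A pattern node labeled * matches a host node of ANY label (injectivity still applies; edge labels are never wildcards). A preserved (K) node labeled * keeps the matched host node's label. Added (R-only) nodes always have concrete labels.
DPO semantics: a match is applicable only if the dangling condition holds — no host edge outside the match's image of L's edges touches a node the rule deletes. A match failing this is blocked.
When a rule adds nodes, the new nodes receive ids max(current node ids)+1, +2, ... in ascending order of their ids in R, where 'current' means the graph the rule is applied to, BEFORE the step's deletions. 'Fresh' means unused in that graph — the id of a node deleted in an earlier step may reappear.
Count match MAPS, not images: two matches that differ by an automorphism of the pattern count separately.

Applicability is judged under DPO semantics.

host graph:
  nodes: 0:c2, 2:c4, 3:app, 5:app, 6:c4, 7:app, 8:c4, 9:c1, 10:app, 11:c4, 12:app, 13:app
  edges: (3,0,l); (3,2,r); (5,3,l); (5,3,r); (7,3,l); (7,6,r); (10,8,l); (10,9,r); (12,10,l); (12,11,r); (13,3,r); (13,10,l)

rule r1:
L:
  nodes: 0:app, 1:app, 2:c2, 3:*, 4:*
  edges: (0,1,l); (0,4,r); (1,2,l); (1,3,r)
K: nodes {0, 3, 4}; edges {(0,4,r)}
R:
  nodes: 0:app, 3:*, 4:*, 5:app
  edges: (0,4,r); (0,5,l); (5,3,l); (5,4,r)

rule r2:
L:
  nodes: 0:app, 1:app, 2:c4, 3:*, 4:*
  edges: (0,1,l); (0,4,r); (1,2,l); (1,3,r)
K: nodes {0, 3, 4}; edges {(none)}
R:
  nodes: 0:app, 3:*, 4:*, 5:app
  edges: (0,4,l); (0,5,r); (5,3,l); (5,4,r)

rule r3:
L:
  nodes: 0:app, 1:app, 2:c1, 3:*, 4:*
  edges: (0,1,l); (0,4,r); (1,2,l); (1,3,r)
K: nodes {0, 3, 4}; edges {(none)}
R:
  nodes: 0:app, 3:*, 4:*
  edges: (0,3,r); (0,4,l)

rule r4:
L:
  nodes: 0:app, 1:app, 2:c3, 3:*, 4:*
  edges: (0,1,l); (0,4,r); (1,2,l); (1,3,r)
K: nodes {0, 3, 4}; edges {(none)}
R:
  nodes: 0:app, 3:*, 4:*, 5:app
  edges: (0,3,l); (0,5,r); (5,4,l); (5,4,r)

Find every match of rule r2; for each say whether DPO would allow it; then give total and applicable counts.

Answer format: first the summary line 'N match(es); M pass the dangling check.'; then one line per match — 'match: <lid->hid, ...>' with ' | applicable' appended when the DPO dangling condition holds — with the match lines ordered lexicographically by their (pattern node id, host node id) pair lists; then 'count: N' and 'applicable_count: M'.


2 match(es); 0 pass the dangling check.
match: 0->12, 1->10, 2->8, 3->9, 4->11
match: 0->13, 1->10, 2->8, 3->9, 4->3
count: 2
applicable_count: 0


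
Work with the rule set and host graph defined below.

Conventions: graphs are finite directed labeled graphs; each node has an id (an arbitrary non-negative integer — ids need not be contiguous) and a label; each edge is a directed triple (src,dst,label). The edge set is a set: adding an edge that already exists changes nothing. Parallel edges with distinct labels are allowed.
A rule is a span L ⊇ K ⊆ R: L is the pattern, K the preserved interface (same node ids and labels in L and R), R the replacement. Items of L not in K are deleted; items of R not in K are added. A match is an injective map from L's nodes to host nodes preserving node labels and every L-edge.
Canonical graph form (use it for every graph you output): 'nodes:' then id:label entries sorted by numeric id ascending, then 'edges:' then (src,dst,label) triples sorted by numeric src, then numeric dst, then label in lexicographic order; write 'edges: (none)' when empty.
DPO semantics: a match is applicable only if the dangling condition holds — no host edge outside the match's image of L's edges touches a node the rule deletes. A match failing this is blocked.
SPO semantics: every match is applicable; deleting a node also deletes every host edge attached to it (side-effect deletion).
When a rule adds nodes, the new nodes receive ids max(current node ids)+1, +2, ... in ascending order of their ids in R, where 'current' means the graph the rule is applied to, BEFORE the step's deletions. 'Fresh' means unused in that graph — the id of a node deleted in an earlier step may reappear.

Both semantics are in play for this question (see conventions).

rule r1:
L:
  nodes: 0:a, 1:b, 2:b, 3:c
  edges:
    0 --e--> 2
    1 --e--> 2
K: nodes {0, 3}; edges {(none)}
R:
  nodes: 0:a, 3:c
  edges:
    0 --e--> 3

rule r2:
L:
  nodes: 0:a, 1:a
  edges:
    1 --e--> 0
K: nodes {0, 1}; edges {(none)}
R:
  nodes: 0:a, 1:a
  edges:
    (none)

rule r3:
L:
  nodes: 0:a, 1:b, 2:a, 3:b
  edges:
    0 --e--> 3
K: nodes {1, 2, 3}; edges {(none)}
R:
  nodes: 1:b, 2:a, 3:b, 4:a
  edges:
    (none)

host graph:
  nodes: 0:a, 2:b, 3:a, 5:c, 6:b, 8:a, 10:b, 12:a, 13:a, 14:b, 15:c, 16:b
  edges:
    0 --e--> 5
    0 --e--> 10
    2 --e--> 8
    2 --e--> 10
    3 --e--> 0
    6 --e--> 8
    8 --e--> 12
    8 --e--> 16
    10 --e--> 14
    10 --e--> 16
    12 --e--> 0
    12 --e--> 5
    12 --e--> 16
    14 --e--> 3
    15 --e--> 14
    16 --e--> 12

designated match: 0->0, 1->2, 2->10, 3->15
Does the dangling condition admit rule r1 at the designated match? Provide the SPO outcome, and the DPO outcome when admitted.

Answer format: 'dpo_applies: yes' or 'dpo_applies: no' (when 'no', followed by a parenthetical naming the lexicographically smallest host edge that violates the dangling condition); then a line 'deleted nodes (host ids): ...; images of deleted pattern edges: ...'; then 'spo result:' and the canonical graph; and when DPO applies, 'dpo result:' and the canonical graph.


dpo_applies: no
(the rule deletes node 2, which keeps host edge (2,8,e) outside the match image — the dangling condition fails, DPO blocks; SPO proceeds and side-deletes such edges)
deleted nodes (host ids): 2, 10; images of deleted pattern edges: (0,10,e); (2,10,e)
spo result:
nodes: 0:a, 3:a, 5:c, 6:b, 8:a, 12:a, 13:a, 14:b, 15:c, 16:b
edges: (0,5,e); (0,15,e); (3,0,e); (6,8,e); (8,12,e); (8,16,e); (12,0,e); (12,5,e); (12,16,e); (14,3,e); (15,14,e); (16,12,e)


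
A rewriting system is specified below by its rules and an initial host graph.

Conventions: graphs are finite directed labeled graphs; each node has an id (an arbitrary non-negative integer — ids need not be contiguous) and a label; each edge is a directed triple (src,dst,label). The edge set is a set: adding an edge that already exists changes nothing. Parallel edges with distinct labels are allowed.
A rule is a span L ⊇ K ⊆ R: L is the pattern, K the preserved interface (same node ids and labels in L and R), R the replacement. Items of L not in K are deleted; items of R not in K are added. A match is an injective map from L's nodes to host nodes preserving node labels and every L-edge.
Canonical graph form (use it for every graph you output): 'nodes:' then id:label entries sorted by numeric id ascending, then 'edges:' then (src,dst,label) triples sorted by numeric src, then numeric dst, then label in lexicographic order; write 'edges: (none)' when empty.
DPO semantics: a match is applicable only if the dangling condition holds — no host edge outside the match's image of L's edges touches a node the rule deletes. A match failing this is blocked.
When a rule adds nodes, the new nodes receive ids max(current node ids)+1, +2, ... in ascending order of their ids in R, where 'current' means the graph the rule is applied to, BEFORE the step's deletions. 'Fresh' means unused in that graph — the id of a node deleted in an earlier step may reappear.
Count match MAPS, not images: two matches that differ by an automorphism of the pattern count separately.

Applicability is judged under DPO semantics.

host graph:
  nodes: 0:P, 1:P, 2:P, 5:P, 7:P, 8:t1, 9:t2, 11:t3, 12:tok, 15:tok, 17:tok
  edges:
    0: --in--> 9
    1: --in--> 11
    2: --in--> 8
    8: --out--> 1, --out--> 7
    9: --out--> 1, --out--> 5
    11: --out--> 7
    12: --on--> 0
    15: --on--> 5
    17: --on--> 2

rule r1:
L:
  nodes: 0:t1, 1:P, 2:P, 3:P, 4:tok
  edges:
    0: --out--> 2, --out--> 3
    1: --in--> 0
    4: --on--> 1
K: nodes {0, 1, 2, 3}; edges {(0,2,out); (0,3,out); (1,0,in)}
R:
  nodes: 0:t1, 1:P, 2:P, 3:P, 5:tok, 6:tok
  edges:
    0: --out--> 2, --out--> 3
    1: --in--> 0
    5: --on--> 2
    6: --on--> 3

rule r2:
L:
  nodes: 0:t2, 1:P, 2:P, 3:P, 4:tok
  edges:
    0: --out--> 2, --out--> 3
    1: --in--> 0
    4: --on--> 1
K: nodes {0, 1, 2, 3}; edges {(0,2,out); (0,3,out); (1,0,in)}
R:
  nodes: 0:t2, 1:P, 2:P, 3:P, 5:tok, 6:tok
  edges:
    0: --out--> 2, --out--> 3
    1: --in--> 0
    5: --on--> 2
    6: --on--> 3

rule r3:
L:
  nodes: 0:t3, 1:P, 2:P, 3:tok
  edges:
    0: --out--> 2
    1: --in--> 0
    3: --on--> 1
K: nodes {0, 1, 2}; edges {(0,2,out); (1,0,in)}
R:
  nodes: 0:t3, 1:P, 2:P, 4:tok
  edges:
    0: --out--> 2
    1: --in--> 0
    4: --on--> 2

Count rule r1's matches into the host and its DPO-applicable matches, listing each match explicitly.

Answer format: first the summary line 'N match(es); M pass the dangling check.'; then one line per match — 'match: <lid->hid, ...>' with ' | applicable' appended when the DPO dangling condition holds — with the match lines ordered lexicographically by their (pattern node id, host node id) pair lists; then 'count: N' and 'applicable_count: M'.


2 match(es); 2 pass the dangling check.
match: 0->8, 1->2, 2->1, 3->7, 4->17 | applicable
match: 0->8, 1->2, 2->7, 3->1, 4->17 | applicable
count: 2
applicable_count: 2


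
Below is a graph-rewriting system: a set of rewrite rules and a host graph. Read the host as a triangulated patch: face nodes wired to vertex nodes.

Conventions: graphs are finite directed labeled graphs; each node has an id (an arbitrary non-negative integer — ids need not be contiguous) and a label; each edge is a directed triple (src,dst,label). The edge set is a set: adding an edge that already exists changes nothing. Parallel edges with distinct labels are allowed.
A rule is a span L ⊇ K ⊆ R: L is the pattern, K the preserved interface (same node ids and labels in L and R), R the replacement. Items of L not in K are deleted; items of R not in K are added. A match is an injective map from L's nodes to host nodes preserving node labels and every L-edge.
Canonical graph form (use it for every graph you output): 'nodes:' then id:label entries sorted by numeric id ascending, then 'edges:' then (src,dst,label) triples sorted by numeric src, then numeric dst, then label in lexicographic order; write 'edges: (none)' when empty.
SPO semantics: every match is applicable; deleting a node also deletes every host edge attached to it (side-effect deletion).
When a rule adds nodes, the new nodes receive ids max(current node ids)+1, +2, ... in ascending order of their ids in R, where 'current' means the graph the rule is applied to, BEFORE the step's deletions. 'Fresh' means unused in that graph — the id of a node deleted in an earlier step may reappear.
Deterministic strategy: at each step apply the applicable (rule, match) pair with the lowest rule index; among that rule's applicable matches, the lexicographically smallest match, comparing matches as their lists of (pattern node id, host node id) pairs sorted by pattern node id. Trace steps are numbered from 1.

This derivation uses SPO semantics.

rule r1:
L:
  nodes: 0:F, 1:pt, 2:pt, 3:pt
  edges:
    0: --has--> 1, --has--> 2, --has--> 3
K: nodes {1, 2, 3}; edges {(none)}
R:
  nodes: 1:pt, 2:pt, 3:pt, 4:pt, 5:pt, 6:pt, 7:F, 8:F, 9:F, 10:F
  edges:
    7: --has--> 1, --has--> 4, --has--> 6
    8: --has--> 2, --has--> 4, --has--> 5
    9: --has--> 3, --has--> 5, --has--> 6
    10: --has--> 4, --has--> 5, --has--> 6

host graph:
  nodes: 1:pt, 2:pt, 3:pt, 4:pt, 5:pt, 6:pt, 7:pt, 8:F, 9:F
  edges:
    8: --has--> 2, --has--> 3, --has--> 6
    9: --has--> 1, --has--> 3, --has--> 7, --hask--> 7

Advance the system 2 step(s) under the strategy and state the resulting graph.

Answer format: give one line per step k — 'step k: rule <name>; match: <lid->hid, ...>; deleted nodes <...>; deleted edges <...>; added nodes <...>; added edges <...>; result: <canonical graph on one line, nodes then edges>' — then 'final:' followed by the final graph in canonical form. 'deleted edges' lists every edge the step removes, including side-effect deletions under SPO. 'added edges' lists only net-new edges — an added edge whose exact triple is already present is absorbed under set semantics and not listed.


step 1: rule r1; match: 0->8, 1->2, 2->3, 3->6; deleted nodes 8; deleted edges (8,2,has); (8,3,has); (8,6,has); added nodes 10, 11, 12, 13, 14, 15, 16; added edges (13,2,has); (13,10,has); (13,12,has); (14,3,has); (14,10,has); (14,11,has); (15,6,has); (15,11,has); (15,12,has); (16,10,has); (16,11,has); (16,12,has); result: nodes: 1:pt, 2:pt, 3:pt, 4:pt, 5:pt, 6:pt, 7:pt, 9:F, 10:pt, 11:pt, 12:pt, 13:F, 14:F, 15:F, 16:F edges: (9,1,has); (9,3,has); (9,7,has); (9,7,hask); (13,2,has); (13,10,has); (13,12,has); (14,3,has); (14,10,has); (14,11,has); (15,6,has); (15,11,has); (15,12,has); (16,10,has); (16,11,has); (16,12,has)
step 2: rule r1; match: 0->9, 1->1, 2->3, 3->7; deleted nodes 9; deleted edges (9,1,has); (9,3,has); (9,7,has); (9,7,hask); added nodes 17, 18, 19, 20, 21, 22, 23; added edges (20,1,has); (20,17,has); (20,19,has); (21,3,has); (21,17,has); (21,18,has); (22,7,has); (22,18,has); (22,19,has); (23,17,has); (23,18,has); (23,19,has); result: nodes: 1:pt, 2:pt, 3:pt, 4:pt, 5:pt, 6:pt, 7:pt, 10:pt, 11:pt, 12:pt, 13:F, 14:F, 15:F, 16:F, 17:pt, 18:pt, 19:pt, 20:F, 21:F, 22:F, 23:F edges: (13,2,has); (13,10,has); (13,12,has); (14,3,has); (14,10,has); (14,11,has); (15,6,has); (15,11,has); (15,12,has); (16,10,has); (16,11,has); (16,12,has); (20,1,has); (20,17,has); (20,19,has); (21,3,has); (21,17,has); (21,18,has); (22,7,has); (22,18,has); (22,19,has); (23,17,has); (23,18,has); (23,19,has)
final:
nodes: 1:pt, 2:pt, 3:pt, 4:pt, 5:pt, 6:pt, 7:pt, 10:pt, 11:pt, 12:pt, 13:F, 14:F, 15:F, 16:F, 17:pt, 18:pt, 19:pt, 20:F, 21:F, 22:F, 23:F
edges: (13,2,has); (13,10,has); (13,12,has); (14,3,has); (14,10,has); (14,11,has); (15,6,has); (15,11,has); (15,12,has); (16,10,has); (16,11,has); (16,12,has); (20,1,has); (20,17,has); (20,19,has); (21,3,has); (21,17,has); (21,18,has); (22,7,has); (22,18,has); (22,19,has); (23,17,has); (23,18,has); (23,19,has)


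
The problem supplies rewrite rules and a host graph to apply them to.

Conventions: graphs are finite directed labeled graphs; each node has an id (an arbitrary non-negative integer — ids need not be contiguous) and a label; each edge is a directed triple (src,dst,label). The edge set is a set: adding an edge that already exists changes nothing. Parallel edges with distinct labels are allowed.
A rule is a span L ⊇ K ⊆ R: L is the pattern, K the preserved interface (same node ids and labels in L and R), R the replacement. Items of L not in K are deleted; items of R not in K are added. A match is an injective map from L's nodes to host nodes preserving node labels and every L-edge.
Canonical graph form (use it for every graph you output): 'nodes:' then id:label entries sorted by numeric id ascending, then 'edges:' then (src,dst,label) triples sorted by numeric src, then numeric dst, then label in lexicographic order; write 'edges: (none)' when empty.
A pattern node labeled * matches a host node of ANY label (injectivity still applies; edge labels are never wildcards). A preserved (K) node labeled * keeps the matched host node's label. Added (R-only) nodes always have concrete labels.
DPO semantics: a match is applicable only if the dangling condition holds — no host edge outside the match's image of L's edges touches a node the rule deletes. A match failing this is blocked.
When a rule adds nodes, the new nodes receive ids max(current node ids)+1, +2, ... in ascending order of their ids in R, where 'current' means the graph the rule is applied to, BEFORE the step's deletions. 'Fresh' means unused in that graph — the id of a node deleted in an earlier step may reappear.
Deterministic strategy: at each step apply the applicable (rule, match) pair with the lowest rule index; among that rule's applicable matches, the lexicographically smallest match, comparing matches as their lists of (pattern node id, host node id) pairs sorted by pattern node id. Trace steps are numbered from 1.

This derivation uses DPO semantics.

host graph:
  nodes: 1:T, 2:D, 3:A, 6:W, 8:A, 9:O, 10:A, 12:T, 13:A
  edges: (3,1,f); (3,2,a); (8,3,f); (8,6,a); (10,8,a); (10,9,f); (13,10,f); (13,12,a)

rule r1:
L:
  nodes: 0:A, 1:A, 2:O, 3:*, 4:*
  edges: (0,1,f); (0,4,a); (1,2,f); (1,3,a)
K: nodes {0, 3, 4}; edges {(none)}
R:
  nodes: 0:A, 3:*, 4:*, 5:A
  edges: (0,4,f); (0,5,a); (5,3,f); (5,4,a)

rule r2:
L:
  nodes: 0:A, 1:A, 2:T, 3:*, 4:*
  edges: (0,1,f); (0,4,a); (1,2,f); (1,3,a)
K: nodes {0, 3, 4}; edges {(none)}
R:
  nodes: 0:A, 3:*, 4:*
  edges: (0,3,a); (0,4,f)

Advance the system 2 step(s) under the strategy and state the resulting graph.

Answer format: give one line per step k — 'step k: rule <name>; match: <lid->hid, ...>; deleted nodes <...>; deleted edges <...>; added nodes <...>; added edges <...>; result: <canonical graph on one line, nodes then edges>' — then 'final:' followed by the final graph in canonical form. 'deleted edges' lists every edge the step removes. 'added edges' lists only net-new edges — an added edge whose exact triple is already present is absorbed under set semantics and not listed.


step 1: rule r1; match: 0->13, 1->10, 2->9, 3->8, 4->12; deleted nodes 9, 10; deleted edges (10,8,a); (10,9,f); (13,10,f); (13,12,a); added nodes 14; added edges (13,12,f); (13,14,a); (14,8,f); (14,12,a); result: nodes: 1:T, 2:D, 3:A, 6:W, 8:A, 12:T, 13:A, 14:A edges: (3,1,f); (3,2,a); (8,3,f); (8,6,a); (13,12,f); (13,14,a); (14,8,f); (14,12,a)
step 2: rule r2; match: 0->8, 1->3, 2->1, 3->2, 4->6; deleted nodes 1, 3; deleted edges (3,1,f); (3,2,a); (8,3,f); (8,6,a); added nodes (none); added edges (8,2,a); (8,6,f); result: nodes: 2:D, 6:W, 8:A, 12:T, 13:A, 14:A edges: (8,2,a); (8,6,f); (13,12,f); (13,14,a); (14,8,f); (14,12,a)
final:
nodes: 2:D, 6:W, 8:A, 12:T, 13:A, 14:A
edges: (8,2,a); (8,6,f); (13,12,f); (13,14,a); (14,8,f); (14,12,a)
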